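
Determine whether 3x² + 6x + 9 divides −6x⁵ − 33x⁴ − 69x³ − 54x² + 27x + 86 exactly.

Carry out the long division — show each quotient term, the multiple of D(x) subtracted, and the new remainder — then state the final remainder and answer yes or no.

Step 1: lead(−6x⁵ − 33x⁴ − 69x³ − 54x² + 27x + 86) ÷ lead(D) = −6x⁵ ÷ 3x² = −2x³. Subtract (−2x³)·D = −6x⁵ − 12x⁴ − 18x³. Remainder: −21x⁴ − 51x³ − 54x² + 27x + 86.
Step 2: lead(−21x⁴ − 51x³ − 54x² + 27x + 86) ÷ lead(D) = −21x⁴ ÷ 3x² = −7x². Subtract (−7x²)·D = −21x⁴ − 42x³ − 63x². Remainder: −9x³ + 9x² + 27x + 86.
Step 3: lead(−9x³ + 9x² + 27x + 86) ÷ lead(D) = −9x³ ÷ 3x² = −3x. Subtract (−3x)·D = −9x³ − 18x² − 27x. Remainder: 27x² + 54x + 86.
Step 4: lead(27x² + 54x + 86) ÷ lead(D) = 27x² ÷ 3x² = 9. Subtract (9)·D = 27x² + 54x + 81. Remainder: 5.

R(x) = 5, so D(x) is not a factor of P(x). no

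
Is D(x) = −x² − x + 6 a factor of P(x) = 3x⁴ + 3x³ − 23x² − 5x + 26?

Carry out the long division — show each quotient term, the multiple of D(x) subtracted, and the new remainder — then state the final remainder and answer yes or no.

Step 1: lead(3x⁴ + 3x³ − 23x² − 5x + 26) ÷ lead(D) = 3x⁴ ÷ −x² = −3x². Subtract (−3x²)·D = 3x⁴ + 3x³ − 18x². Remainder: −5x² − 5x + 26.
Step 2: lead(−5x² − 5x + 26) ÷ lead(D) = −5x² ÷ −x² = 5. Subtract (5)·D = −5x² − 5x + 30. Remainder: −4.

R(x) = −4, so D(x) is not a factor of P(x). no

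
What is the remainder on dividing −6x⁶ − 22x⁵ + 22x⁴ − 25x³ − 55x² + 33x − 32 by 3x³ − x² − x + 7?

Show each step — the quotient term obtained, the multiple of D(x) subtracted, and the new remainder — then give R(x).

Step 1: lead(−6x⁶ − 22x⁵ + 22x⁴ − 25x³ − 55x² + 33x − 32) ÷ lead(D) = −6x⁶ ÷ 3x³ = −2x³. Subtract (−2x³)·D = −6x⁶ + 2x⁵ + 2x⁴ − 14x³. Remainder: −24x⁵ + 20x⁴ − 11x³ − 55x² + 33x − 32.
Step 2: lead(−24x⁵ + 20x⁴ − 11x³ − 55x² + 33x − 32) ÷ lead(D) = −24x⁵ ÷ 3x³ = −8x². Subtract (−8x²)·D = −24x⁵ + 8x⁴ + 8x³ − 56x². Remainder: 12x⁴ − 19x³ + x² + 33x − 32.
Step 3: lead(12x⁴ − 19x³ + x² + 33x − 32) ÷ lead(D) = 12x⁴ ÷ 3x³ = 4x. Subtract (4x)·D = 12x⁴ − 4x³ − 4x² + 28x. Remainder: −15x³ + 5x² + 5x − 32.
Step 4: lead(−15x³ + 5x² + 5x − 32) ÷ lead(D) = −15x³ ÷ 3x³ = −5. Subtract (−5)·D = −15x³ + 5x² + 5x − 35. Remainder: 3.

R(x) = 3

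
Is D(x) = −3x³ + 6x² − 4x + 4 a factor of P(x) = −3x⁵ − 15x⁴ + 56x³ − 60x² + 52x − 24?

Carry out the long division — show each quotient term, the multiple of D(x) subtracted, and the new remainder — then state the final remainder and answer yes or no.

R(x) = 0, so D(x) is a factor of P(x). yes

Step 1: lead(−3x⁵ − 15x⁴ + 56x³ − 60x² + 52x − 24) ÷ lead(D) = −3x⁵ ÷ −3x³ = x². Subtract (x²)·D = −3x⁵ + 6x⁴ − 4x³ + 4x². Remainder: −21x⁴ + 60x³ − 64x² + 52x − 24.
Step 2: lead(−21x⁴ + 60x³ − 64x² + 52x − 24) ÷ lead(D) = −21x⁴ ÷ −3x³ = 7x. Subtract (7x)·D = −21x⁴ + 42x³ − 28x² + 28x. Remainder: 18x³ − 36x² + 24x − 24.
Step 3: lead(18x³ − 36x² + 24x − 24) ÷ lead(D) = 18x³ ÷ −3x³ = −6. Subtract (−6)·D = 18x³ − 36x² + 24x − 24. Remainder: 0.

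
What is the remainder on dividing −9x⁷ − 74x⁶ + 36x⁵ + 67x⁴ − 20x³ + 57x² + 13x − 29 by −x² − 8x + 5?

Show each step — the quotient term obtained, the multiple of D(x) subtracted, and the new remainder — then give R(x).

Step 1: lead(−9x⁷ − 74x⁶ + 36x⁵ + 67x⁴ − 20x³ + 57x² + 13x − 29) ÷ lead(D) = −9x⁷ ÷ −x² = 9x⁵. Subtract (9x⁵)·D = −9x⁷ − 72x⁶ + 45x⁵. Remainder: −2x⁶ − 9x⁵ + 67x⁴ − 20x³ + 57x² + 13x − 29.
Step 2: lead(−2x⁶ − 9x⁵ + 67x⁴ − 20x³ + 57x² + 13x − 29) ÷ lead(D) = −2x⁶ ÷ −x² = 2x⁴. Subtract (2x⁴)·D = −2x⁶ − 16x⁵ + 10x⁴. Remainder: 7x⁵ + 57x⁴ − 20x³ + 57x² + 13x − 29.
Step 3: lead(7x⁵ + 57x⁴ − 20x³ + 57x² + 13x − 29) ÷ lead(D) = 7x⁵ ÷ −x² = −7x³. Subtract (−7x³)·D = 7x⁵ + 56x⁴ − 35x³. Remainder: x⁴ + 15x³ + 57x² + 13x − 29.
Step 4: lead(x⁴ + 15x³ + 57x² + 13x − 29) ÷ lead(D) = x⁴ ÷ −x² = −x². Subtract (−x²)·D = x⁴ + 8x³ − 5x². Remainder: 7x³ + 62x² + 13x − 29.
Step 5: lead(7x³ + 62x² + 13x − 29) ÷ lead(D) = 7x³ ÷ −x² = −7x. Subtract (−7x)·D = 7x³ + 56x² − 35x. Remainder: 6x² + 48x − 29.
Step 6: lead(6x² + 48x − 29) ÷ lead(D) = 6x² ÷ −x² = −6. Subtract (−6)·D = 6x² + 48x − 30. Remainder: 1.

R(x) = 1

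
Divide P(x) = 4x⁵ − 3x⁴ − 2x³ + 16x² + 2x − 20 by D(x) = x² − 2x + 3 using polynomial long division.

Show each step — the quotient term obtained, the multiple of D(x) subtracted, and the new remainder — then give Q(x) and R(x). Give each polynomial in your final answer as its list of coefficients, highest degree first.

Step 1: lead(4x⁵ − 3x⁴ − 2x³ + 16x² + 2x − 20) ÷ lead(D) = 4x⁵ ÷ x² = 4x³. Subtract (4x³)·D = 4x⁵ − 8x⁴ + 12x³. Remainder: 5x⁴ − 14x³ + 16x² + 2x − 20.
Step 2: lead(5x⁴ − 14x³ + 16x² + 2x − 20) ÷ lead(D) = 5x⁴ ÷ x² = 5x². Subtract (5x²)·D = 5x⁴ − 10x³ + 15x². Remainder: −4x³ + x² + 2x − 20.
Step 3: lead(−4x³ + x² + 2x − 20) ÷ lead(D) = −4x³ ÷ x² = −4x. Subtract (−4x)·D = −4x³ + 8x² − 12x. Remainder: −7x² + 14x − 20.
Step 4: lead(−7x² + 14x − 20) ÷ lead(D) = −7x² ÷ x² = −7. Subtract (−7)·D = −7x² + 14x − 21. Remainder: 1.

Q = [4, 5, -4, -7]; R = [1]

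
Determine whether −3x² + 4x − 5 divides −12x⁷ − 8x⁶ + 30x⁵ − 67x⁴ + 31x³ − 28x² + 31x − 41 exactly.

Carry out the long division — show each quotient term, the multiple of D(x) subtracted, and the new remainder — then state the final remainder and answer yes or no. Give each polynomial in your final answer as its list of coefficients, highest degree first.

R = [4], so D(x) is not a factor of P(x). no

Step 1: lead(−12x⁷ − 8x⁶ + 30x⁵ − 67x⁴ + 31x³ − 28x² + 31x − 41) ÷ lead(D) = −12x⁷ ÷ −3x² = 4x⁵. Subtract (4x⁵)·D = −12x⁷ + 16x⁶ − 20x⁵. Remainder: −24x⁶ + 50x⁵ − 67x⁴ + 31x³ − 28x² + 31x − 41.
Step 2: lead(−24x⁶ + 50x⁵ − 67x⁴ + 31x³ − 28x² + 31x − 41) ÷ lead(D) = −24x⁶ ÷ −3x² = 8x⁴. Subtract (8x⁴)·D = −24x⁶ + 32x⁵ − 40x⁴. Remainder: 18x⁵ − 27x⁴ + 31x³ − 28x² + 31x − 41.
Step 3: lead(18x⁵ − 27x⁴ + 31x³ − 28x² + 31x − 41) ÷ lead(D) = 18x⁵ ÷ −3x² = −6x³. Subtract (−6x³)·D = 18x⁵ − 24x⁴ + 30x³. Remainder: −3x⁴ + x³ − 28x² + 31x − 41.
Step 4: lead(−3x⁴ + x³ − 28x² + 31x − 41) ÷ lead(D) = −3x⁴ ÷ −3x² = x². Subtract (x²)·D = −3x⁴ + 4x³ − 5x². Remainder: −3x³ − 23x² + 31x − 41.
Step 5: lead(−3x³ − 23x² + 31x − 41) ÷ lead(D) = −3x³ ÷ −3x² = x. Subtract (x)·D = −3x³ + 4x² − 5x. Remainder: −27x² + 36x − 41.
Step 6: lead(−27x² + 36x − 41) ÷ lead(D) = −27x² ÷ −3x² = 9. Subtract (9)·D = −27x² + 36x − 45. Remainder: 4.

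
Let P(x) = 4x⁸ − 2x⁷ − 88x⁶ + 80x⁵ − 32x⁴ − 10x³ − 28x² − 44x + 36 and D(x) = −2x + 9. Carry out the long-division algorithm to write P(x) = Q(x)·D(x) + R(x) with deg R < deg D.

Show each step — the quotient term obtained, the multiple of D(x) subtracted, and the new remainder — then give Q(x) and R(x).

Q(x) = −2x⁷ − 8x⁶ + 8x⁵ − 4x⁴ − 2x³ − 4x² − 4x + 4; R(x) = 0

Step 1: lead(4x⁸ − 2x⁷ − 88x⁶ + 80x⁵ − 32x⁴ − 10x³ − 28x² − 44x + 36) ÷ lead(D) = 4x⁸ ÷ −2x = −2x⁷. Subtract (−2x⁷)·D = 4x⁸ − 18x⁷. Remainder: 16x⁷ − 88x⁶ + 80x⁵ − 32x⁴ − 10x³ − 28x² − 44x + 36.
Step 2: lead(16x⁷ − 88x⁶ + 80x⁵ − 32x⁴ − 10x³ − 28x² − 44x + 36) ÷ lead(D) = 16x⁷ ÷ −2x = −8x⁶. Subtract (−8x⁶)·D = 16x⁷ − 72x⁶. Remainder: −16x⁶ + 80x⁵ − 32x⁴ − 10x³ − 28x² − 44x + 36.
Step 3: lead(−16x⁶ + 80x⁵ − 32x⁴ − 10x³ − 28x² − 44x + 36) ÷ lead(D) = −16x⁶ ÷ −2x = 8x⁵. Subtract (8x⁵)·D = −16x⁶ + 72x⁵. Remainder: 8x⁵ − 32x⁴ − 10x³ − 28x² − 44x + 36.
Step 4: lead(8x⁵ − 32x⁴ − 10x³ − 28x² − 44x + 36) ÷ lead(D) = 8x⁵ ÷ −2x = −4x⁴. Subtract (−4x⁴)·D = 8x⁵ − 36x⁴. Remainder: 4x⁴ − 10x³ − 28x² − 44x + 36.
Step 5: lead(4x⁴ − 10x³ − 28x² − 44x + 36) ÷ lead(D) = 4x⁴ ÷ −2x = −2x³. Subtract (−2x³)·D = 4x⁴ − 18x³. Remainder: 8x³ − 28x² − 44x + 36.
Step 6: lead(8x³ − 28x² − 44x + 36) ÷ lead(D) = 8x³ ÷ −2x = −4x². Subtract (−4x²)·D = 8x³ − 36x². Remainder: 8x² − 44x + 36.
Step 7: lead(8x² − 44x + 36) ÷ lead(D) = 8x² ÷ −2x = −4x. Subtract (−4x)·D = 8x² − 36x. Remainder: −8x + 36.
Step 8: lead(−8x + 36) ÷ lead(D) = −8x ÷ −2x = 4. Subtract (4)·D = −8x + 36. Remainder: 0.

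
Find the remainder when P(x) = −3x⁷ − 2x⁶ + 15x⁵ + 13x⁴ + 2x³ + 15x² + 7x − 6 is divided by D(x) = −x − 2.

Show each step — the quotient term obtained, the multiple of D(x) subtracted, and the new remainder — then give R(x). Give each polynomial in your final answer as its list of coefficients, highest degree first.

Step 1: lead(−3x⁷ − 2x⁶ + 15x⁵ + 13x⁴ + 2x³ + 15x² + 7x − 6) ÷ lead(D) = −3x⁷ ÷ −x = 3x⁶. Subtract (3x⁶)·D = −3x⁷ − 6x⁶. Remainder: 4x⁶ + 15x⁵ + 13x⁴ + 2x³ + 15x² + 7x − 6.
Step 2: lead(4x⁶ + 15x⁵ + 13x⁴ + 2x³ + 15x² + 7x − 6) ÷ lead(D) = 4x⁶ ÷ −x = −4x⁵. Subtract (−4x⁵)·D = 4x⁶ + 8x⁵. Remainder: 7x⁵ + 13x⁴ + 2x³ + 15x² + 7x − 6.
Step 3: lead(7x⁵ + 13x⁴ + 2x³ + 15x² + 7x − 6) ÷ lead(D) = 7x⁵ ÷ −x = −7x⁴. Subtract (−7x⁴)·D = 7x⁵ + 14x⁴. Remainder: −x⁴ + 2x³ + 15x² + 7x − 6.
Step 4: lead(−x⁴ + 2x³ + 15x² + 7x − 6) ÷ lead(D) = −x⁴ ÷ −x = x³. Subtract (x³)·D = −x⁴ − 2x³. Remainder: 4x³ + 15x² + 7x − 6.
Step 5: lead(4x³ + 15x² + 7x − 6) ÷ lead(D) = 4x³ ÷ −x = −4x². Subtract (−4x²)·D = 4x³ + 8x². Remainder: 7x² + 7x − 6.
Step 6: lead(7x² + 7x − 6) ÷ lead(D) = 7x² ÷ −x = −7x. Subtract (−7x)·D = 7x² + 14x. Remainder: −7x − 6.
Step 7: lead(−7x − 6) ÷ lead(D) = −7x ÷ −x = 7. Subtract (7)·D = −7x − 14. Remainder: 8.

R = [8]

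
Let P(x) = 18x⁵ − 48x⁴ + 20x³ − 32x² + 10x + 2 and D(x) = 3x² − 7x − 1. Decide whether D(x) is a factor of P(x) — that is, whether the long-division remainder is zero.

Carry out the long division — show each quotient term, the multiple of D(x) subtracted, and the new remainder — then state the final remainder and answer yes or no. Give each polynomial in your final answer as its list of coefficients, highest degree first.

R = [0], so D(x) is a factor of P(x). yes

Step 1: lead(18x⁵ − 48x⁴ + 20x³ − 32x² + 10x + 2) ÷ lead(D) = 18x⁵ ÷ 3x² = 6x³. Subtract (6x³)·D = 18x⁵ − 42x⁴ − 6x³. Remainder: −6x⁴ + 26x³ − 32x² + 10x + 2.
Step 2: lead(−6x⁴ + 26x³ − 32x² + 10x + 2) ÷ lead(D) = −6x⁴ ÷ 3x² = −2x². Subtract (−2x²)·D = −6x⁴ + 14x³ + 2x². Remainder: 12x³ − 34x² + 10x + 2.
Step 3: lead(12x³ − 34x² + 10x + 2) ÷ lead(D) = 12x³ ÷ 3x² = 4x. Subtract (4x)·D = 12x³ − 28x² − 4x. Remainder: −6x² + 14x + 2.
Step 4: lead(−6x² + 14x + 2) ÷ lead(D) = −6x² ÷ 3x² = −2. Subtract (−2)·D = −6x² + 14x + 2. Remainder: 0.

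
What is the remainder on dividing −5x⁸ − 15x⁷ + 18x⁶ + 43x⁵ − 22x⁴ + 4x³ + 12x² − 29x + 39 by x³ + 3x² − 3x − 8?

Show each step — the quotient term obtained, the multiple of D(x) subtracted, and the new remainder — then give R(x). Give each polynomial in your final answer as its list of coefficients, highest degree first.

Step 1: lead(−5x⁸ − 15x⁷ + 18x⁶ + 43x⁵ − 22x⁴ + 4x³ + 12x² − 29x + 39) ÷ lead(D) = −5x⁸ ÷ x³ = −5x⁵. Subtract (−5x⁵)·D = −5x⁸ − 15x⁷ + 15x⁶ + 40x⁵. Remainder: 3x⁶ + 3x⁵ − 22x⁴ + 4x³ + 12x² − 29x + 39.
Step 2: lead(3x⁶ + 3x⁵ − 22x⁴ + 4x³ + 12x² − 29x + 39) ÷ lead(D) = 3x⁶ ÷ x³ = 3x³. Subtract (3x³)·D = 3x⁶ + 9x⁵ − 9x⁴ − 24x³. Remainder: −6x⁵ − 13x⁴ + 28x³ + 12x² − 29x + 39.
Step 3: lead(−6x⁵ − 13x⁴ + 28x³ + 12x² − 29x + 39) ÷ lead(D) = −6x⁵ ÷ x³ = −6x². Subtract (−6x²)·D = −6x⁵ − 18x⁴ + 18x³ + 48x². Remainder: 5x⁴ + 10x³ − 36x² − 29x + 39.
Step 4: lead(5x⁴ + 10x³ − 36x² − 29x + 39) ÷ lead(D) = 5x⁴ ÷ x³ = 5x. Subtract (5x)·D = 5x⁴ + 15x³ − 15x² − 40x. Remainder: −5x³ − 21x² + 11x + 39.
Step 5: lead(−5x³ − 21x² + 11x + 39) ÷ lead(D) = −5x³ ÷ x³ = −5. Subtract (−5)·D = −5x³ − 15x² + 15x + 40. Remainder: −6x² − 4x − 1.

R = [-6, -4, -1]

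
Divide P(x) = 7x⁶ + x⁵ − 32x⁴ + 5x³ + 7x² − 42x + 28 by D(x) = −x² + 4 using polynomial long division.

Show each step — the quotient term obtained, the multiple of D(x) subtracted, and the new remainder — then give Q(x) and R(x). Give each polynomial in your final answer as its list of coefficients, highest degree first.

Q = [-7, -1, 4, -9, 9]; R = [-6, -8]

Step 1: lead(7x⁶ + x⁵ − 32x⁴ + 5x³ + 7x² − 42x + 28) ÷ lead(D) = 7x⁶ ÷ −x² = −7x⁴. Subtract (−7x⁴)·D = 7x⁶ − 28x⁴. Remainder: x⁵ − 4x⁴ + 5x³ + 7x² − 42x + 28.
Step 2: lead(x⁵ − 4x⁴ + 5x³ + 7x² − 42x + 28) ÷ lead(D) = x⁵ ÷ −x² = −x³. Subtract (−x³)·D = x⁵ − 4x³. Remainder: −4x⁴ + 9x³ + 7x² − 42x + 28.
Step 3: lead(−4x⁴ + 9x³ + 7x² − 42x + 28) ÷ lead(D) = −4x⁴ ÷ −x² = 4x². Subtract (4x²)·D = −4x⁴ + 16x². Remainder: 9x³ − 9x² − 42x + 28.
Step 4: lead(9x³ − 9x² − 42x + 28) ÷ lead(D) = 9x³ ÷ −x² = −9x. Subtract (−9x)·D = 9x³ − 36x. Remainder: −9x² − 6x + 28.
Step 5: lead(−9x² − 6x + 28) ÷ lead(D) = −9x² ÷ −x² = 9. Subtract (9)·D = −9x² + 36. Remainder: −6x − 8.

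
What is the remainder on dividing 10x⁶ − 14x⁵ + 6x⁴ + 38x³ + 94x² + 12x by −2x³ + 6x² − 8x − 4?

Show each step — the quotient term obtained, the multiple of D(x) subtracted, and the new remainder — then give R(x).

Step 1: lead(10x⁶ − 14x⁵ + 6x⁴ + 38x³ + 94x² + 12x) ÷ lead(D) = 10x⁶ ÷ −2x³ = −5x³. Subtract (−5x³)·D = 10x⁶ − 30x⁵ + 40x⁴ + 20x³. Remainder: 16x⁵ − 34x⁴ + 18x³ + 94x² + 12x.
Step 2: lead(16x⁵ − 34x⁴ + 18x³ + 94x² + 12x) ÷ lead(D) = 16x⁵ ÷ −2x³ = −8x². Subtract (−8x²)·D = 16x⁵ − 48x⁴ + 64x³ + 32x². Remainder: 14x⁴ − 46x³ + 62x² + 12x.
Step 3: lead(14x⁴ − 46x³ + 62x² + 12x) ÷ lead(D) = 14x⁴ ÷ −2x³ = −7x. Subtract (−7x)·D = 14x⁴ − 42x³ + 56x² + 28x. Remainder: −4x³ + 6x² − 16x.
Step 4: lead(−4x³ + 6x² − 16x) ÷ lead(D) = −4x³ ÷ −2x³ = 2. Subtract (2)·D = −4x³ + 12x² − 16x − 8. Remainder: −6x² + 8.

R(x) = −6x² + 8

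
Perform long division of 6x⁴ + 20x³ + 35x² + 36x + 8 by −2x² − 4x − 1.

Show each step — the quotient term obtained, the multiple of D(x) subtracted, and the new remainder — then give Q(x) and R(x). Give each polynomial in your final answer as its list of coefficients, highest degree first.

Q = [-3, -4, -8]; R = [0]

Step 1: lead(6x⁴ + 20x³ + 35x² + 36x + 8) ÷ lead(D) = 6x⁴ ÷ −2x² = −3x². Subtract (−3x²)·D = 6x⁴ + 12x³ + 3x². Remainder: 8x³ + 32x² + 36x + 8.
Step 2: lead(8x³ + 32x² + 36x + 8) ÷ lead(D) = 8x³ ÷ −2x² = −4x. Subtract (−4x)·D = 8x³ + 16x² + 4x. Remainder: 16x² + 32x + 8.
Step 3: lead(16x² + 32x + 8) ÷ lead(D) = 16x² ÷ −2x² = −8. Subtract (−8)·D = 16x² + 32x + 8. Remainder: 0.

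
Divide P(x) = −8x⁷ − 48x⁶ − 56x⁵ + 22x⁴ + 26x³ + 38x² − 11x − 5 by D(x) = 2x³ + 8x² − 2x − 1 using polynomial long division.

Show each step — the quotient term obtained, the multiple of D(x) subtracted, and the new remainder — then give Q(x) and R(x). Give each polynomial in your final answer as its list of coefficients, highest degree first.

Step 1: lead(−8x⁷ − 48x⁶ − 56x⁵ + 22x⁴ + 26x³ + 38x² − 11x − 5) ÷ lead(D) = −8x⁷ ÷ 2x³ = −4x⁴. Subtract (−4x⁴)·D = −8x⁷ − 32x⁶ + 8x⁵ + 4x⁴. Remainder: −16x⁶ − 64x⁵ + 18x⁴ + 26x³ + 38x² − 11x − 5.
Step 2: lead(−16x⁶ − 64x⁵ + 18x⁴ + 26x³ + 38x² − 11x − 5) ÷ lead(D) = −16x⁶ ÷ 2x³ = −8x³. Subtract (−8x³)·D = −16x⁶ − 64x⁵ + 16x⁴ + 8x³. Remainder: 2x⁴ + 18x³ + 38x² − 11x − 5.
Step 3: lead(2x⁴ + 18x³ + 38x² − 11x − 5) ÷ lead(D) = 2x⁴ ÷ 2x³ = x. Subtract (x)·D = 2x⁴ + 8x³ − 2x² − x. Remainder: 10x³ + 40x² − 10x − 5.
Step 4: lead(10x³ + 40x² − 10x − 5) ÷ lead(D) = 10x³ ÷ 2x³ = 5. Subtract (5)·D = 10x³ + 40x² − 10x − 5. Remainder: 0.

Q = [-4, -8, 0, 1, 5]; R = [0]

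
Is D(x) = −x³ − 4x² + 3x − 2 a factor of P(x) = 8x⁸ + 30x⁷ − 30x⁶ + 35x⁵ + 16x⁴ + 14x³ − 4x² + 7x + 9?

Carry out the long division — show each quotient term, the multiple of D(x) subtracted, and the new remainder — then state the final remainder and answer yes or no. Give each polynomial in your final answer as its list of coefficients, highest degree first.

R = [-2, 7], so D(x) is not a factor of P(x). no

Step 1: lead(8x⁸ + 30x⁷ − 30x⁶ + 35x⁵ + 16x⁴ + 14x³ − 4x² + 7x + 9) ÷ lead(D) = 8x⁸ ÷ −x³ = −8x⁵. Subtract (−8x⁵)·D = 8x⁸ + 32x⁷ − 24x⁶ + 16x⁵. Remainder: −2x⁷ − 6x⁶ + 19x⁵ + 16x⁴ + 14x³ − 4x² + 7x + 9.
Step 2: lead(−2x⁷ − 6x⁶ + 19x⁵ + 16x⁴ + 14x³ − 4x² + 7x + 9) ÷ lead(D) = −2x⁷ ÷ −x³ = 2x⁴. Subtract (2x⁴)·D = −2x⁷ − 8x⁶ + 6x⁵ − 4x⁴. Remainder: 2x⁶ + 13x⁵ + 20x⁴ + 14x³ − 4x² + 7x + 9.
Step 3: lead(2x⁶ + 13x⁵ + 20x⁴ + 14x³ − 4x² + 7x + 9) ÷ lead(D) = 2x⁶ ÷ −x³ = −2x³. Subtract (−2x³)·D = 2x⁶ + 8x⁵ − 6x⁴ + 4x³. Remainder: 5x⁵ + 26x⁴ + 10x³ − 4x² + 7x + 9.
Step 4: lead(5x⁵ + 26x⁴ + 10x³ − 4x² + 7x + 9) ÷ lead(D) = 5x⁵ ÷ −x³ = −5x². Subtract (−5x²)·D = 5x⁵ + 20x⁴ − 15x³ + 10x². Remainder: 6x⁴ + 25x³ − 14x² + 7x + 9.
Step 5: lead(6x⁴ + 25x³ − 14x² + 7x + 9) ÷ lead(D) = 6x⁴ ÷ −x³ = −6x. Subtract (−6x)·D = 6x⁴ + 24x³ − 18x² + 12x. Remainder: x³ + 4x² − 5x + 9.
Step 6: lead(x³ + 4x² − 5x + 9) ÷ lead(D) = x³ ÷ −x³ = −1. Subtract (−1)·D = x³ + 4x² − 3x + 2. Remainder: −2x + 7.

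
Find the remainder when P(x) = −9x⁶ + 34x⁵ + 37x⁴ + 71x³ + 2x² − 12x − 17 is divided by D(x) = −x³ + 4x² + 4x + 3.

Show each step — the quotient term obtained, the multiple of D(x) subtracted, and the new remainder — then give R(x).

R(x) = −x + 7

Step 1: lead(−9x⁶ + 34x⁵ + 37x⁴ + 71x³ + 2x² − 12x − 17) ÷ lead(D) = −9x⁶ ÷ −x³ = 9x³. Subtract (9x³)·D = −9x⁶ + 36x⁵ + 36x⁴ + 27x³. Remainder: −2x⁵ + x⁴ + 44x³ + 2x² − 12x − 17.
Step 2: lead(−2x⁵ + x⁴ + 44x³ + 2x² − 12x − 17) ÷ lead(D) = −2x⁵ ÷ −x³ = 2x². Subtract (2x²)·D = −2x⁵ + 8x⁴ + 8x³ + 6x². Remainder: −7x⁴ + 36x³ − 4x² − 12x − 17.
Step 3: lead(−7x⁴ + 36x³ − 4x² − 12x − 17) ÷ lead(D) = −7x⁴ ÷ −x³ = 7x. Subtract (7x)·D = −7x⁴ + 28x³ + 28x² + 21x. Remainder: 8x³ − 32x² − 33x − 17.
Step 4: lead(8x³ − 32x² − 33x − 17) ÷ lead(D) = 8x³ ÷ −x³ = −8. Subtract (−8)·D = 8x³ − 32x² − 32x − 24. Remainder: −x + 7.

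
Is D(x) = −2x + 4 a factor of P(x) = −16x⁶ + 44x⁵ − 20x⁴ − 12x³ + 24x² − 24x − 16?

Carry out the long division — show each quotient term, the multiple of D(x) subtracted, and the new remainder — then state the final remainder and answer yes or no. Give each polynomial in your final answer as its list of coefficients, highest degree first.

R = [0], so D(x) is a factor of P(x). yes

Step 1: lead(−16x⁶ + 44x⁵ − 20x⁴ − 12x³ + 24x² − 24x − 16) ÷ lead(D) = −16x⁶ ÷ −2x = 8x⁵. Subtract (8x⁵)·D = −16x⁶ + 32x⁵. Remainder: 12x⁵ − 20x⁴ − 12x³ + 24x² − 24x − 16.
Step 2: lead(12x⁵ − 20x⁴ − 12x³ + 24x² − 24x − 16) ÷ lead(D) = 12x⁵ ÷ −2x = −6x⁴. Subtract (−6x⁴)·D = 12x⁵ − 24x⁴. Remainder: 4x⁴ − 12x³ + 24x² − 24x − 16.
Step 3: lead(4x⁴ − 12x³ + 24x² − 24x − 16) ÷ lead(D) = 4x⁴ ÷ −2x = −2x³. Subtract (−2x³)·D = 4x⁴ − 8x³. Remainder: −4x³ + 24x² − 24x − 16.
Step 4: lead(−4x³ + 24x² − 24x − 16) ÷ lead(D) = −4x³ ÷ −2x = 2x². Subtract (2x²)·D = −4x³ + 8x². Remainder: 16x² − 24x − 16.
Step 5: lead(16x² − 24x − 16) ÷ lead(D) = 16x² ÷ −2x = −8x. Subtract (−8x)·D = 16x² − 32x. Remainder: 8x − 16.
Step 6: lead(8x − 16) ÷ lead(D) = 8x ÷ −2x = −4. Subtract (−4)·D = 8x − 16. Remainder: 0.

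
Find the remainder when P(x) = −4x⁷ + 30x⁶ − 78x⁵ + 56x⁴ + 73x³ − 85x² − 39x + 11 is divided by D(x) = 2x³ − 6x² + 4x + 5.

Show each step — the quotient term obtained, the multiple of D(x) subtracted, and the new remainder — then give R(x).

R(x) = 9x² − 6x − 4

Step 1: lead(−4x⁷ + 30x⁶ − 78x⁵ + 56x⁴ + 73x³ − 85x² − 39x + 11) ÷ lead(D) = −4x⁷ ÷ 2x³ = −2x⁴. Subtract (−2x⁴)·D = −4x⁷ + 12x⁶ − 8x⁵ − 10x⁴. Remainder: 18x⁶ − 70x⁵ + 66x⁴ + 73x³ − 85x² − 39x + 11.
Step 2: lead(18x⁶ − 70x⁵ + 66x⁴ + 73x³ − 85x² − 39x + 11) ÷ lead(D) = 18x⁶ ÷ 2x³ = 9x³. Subtract (9x³)·D = 18x⁶ − 54x⁵ + 36x⁴ + 45x³. Remainder: −16x⁵ + 30x⁴ + 28x³ − 85x² − 39x + 11.
Step 3: lead(−16x⁵ + 30x⁴ + 28x³ − 85x² − 39x + 11) ÷ lead(D) = −16x⁵ ÷ 2x³ = −8x². Subtract (−8x²)·D = −16x⁵ + 48x⁴ − 32x³ − 40x². Remainder: −18x⁴ + 60x³ − 45x² − 39x + 11.
Step 4: lead(−18x⁴ + 60x³ − 45x² − 39x + 11) ÷ lead(D) = −18x⁴ ÷ 2x³ = −9x. Subtract (−9x)·D = −18x⁴ + 54x³ − 36x² − 45x. Remainder: 6x³ − 9x² + 6x + 11.
Step 5: lead(6x³ − 9x² + 6x + 11) ÷ lead(D) = 6x³ ÷ 2x³ = 3. Subtract (3)·D = 6x³ − 18x² + 12x + 15. Remainder: 9x² − 6x − 4.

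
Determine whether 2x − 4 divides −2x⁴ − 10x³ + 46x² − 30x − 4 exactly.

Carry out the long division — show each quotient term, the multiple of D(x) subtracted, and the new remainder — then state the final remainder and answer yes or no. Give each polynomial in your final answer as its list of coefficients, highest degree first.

R = [8], so D(x) is not a factor of P(x). no

Step 1: lead(−2x⁴ − 10x³ + 46x² − 30x − 4) ÷ lead(D) = −2x⁴ ÷ 2x = −x³. Subtract (−x³)·D = −2x⁴ + 4x³. Remainder: −14x³ + 46x² − 30x − 4.
Step 2: lead(−14x³ + 46x² − 30x − 4) ÷ lead(D) = −14x³ ÷ 2x = −7x². Subtract (−7x²)·D = −14x³ + 28x². Remainder: 18x² − 30x − 4.
Step 3: lead(18x² − 30x − 4) ÷ lead(D) = 18x² ÷ 2x = 9x. Subtract (9x)·D = 18x² − 36x. Remainder: 6x − 4.
Step 4: lead(6x − 4) ÷ lead(D) = 6x ÷ 2x = 3. Subtract (3)·D = 6x − 12. Remainder: 8.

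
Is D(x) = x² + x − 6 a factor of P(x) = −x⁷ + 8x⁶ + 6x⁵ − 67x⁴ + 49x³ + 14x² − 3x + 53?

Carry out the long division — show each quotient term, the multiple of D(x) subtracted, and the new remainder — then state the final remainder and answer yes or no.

Step 1: lead(−x⁷ + 8x⁶ + 6x⁵ − 67x⁴ + 49x³ + 14x² − 3x + 53) ÷ lead(D) = −x⁷ ÷ x² = −x⁵. Subtract (−x⁵)·D = −x⁷ − x⁶ + 6x⁵. Remainder: 9x⁶ − 67x⁴ + 49x³ + 14x² − 3x + 53.
Step 2: lead(9x⁶ − 67x⁴ + 49x³ + 14x² − 3x + 53) ÷ lead(D) = 9x⁶ ÷ x² = 9x⁴. Subtract (9x⁴)·D = 9x⁶ + 9x⁵ − 54x⁴. Remainder: −9x⁵ − 13x⁴ + 49x³ + 14x² − 3x + 53.
Step 3: lead(−9x⁵ − 13x⁴ + 49x³ + 14x² − 3x + 53) ÷ lead(D) = −9x⁵ ÷ x² = −9x³. Subtract (−9x³)·D = −9x⁵ − 9x⁴ + 54x³. Remainder: −4x⁴ − 5x³ + 14x² − 3x + 53.
Step 4: lead(−4x⁴ − 5x³ + 14x² − 3x + 53) ÷ lead(D) = −4x⁴ ÷ x² = −4x². Subtract (−4x²)·D = −4x⁴ − 4x³ + 24x². Remainder: −x³ − 10x² − 3x + 53.
Step 5: lead(−x³ − 10x² − 3x + 53) ÷ lead(D) = −x³ ÷ x² = −x. Subtract (−x)·D = −x³ − x² + 6x. Remainder: −9x² − 9x + 53.
Step 6: lead(−9x² − 9x + 53) ÷ lead(D) = −9x² ÷ x² = −9. Subtract (−9)·D = −9x² − 9x + 54. Remainder: −1.

R(x) = −1, so D(x) is not a factor of P(x). no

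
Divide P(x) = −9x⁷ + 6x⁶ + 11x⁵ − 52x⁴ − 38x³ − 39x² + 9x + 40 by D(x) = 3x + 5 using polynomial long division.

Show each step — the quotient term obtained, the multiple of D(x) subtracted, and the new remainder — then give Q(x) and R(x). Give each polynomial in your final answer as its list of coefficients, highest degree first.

Q = [-3, 7, -8, -4, -6, -3, 8]; R = [0]

Step 1: lead(−9x⁷ + 6x⁶ + 11x⁵ − 52x⁴ − 38x³ − 39x² + 9x + 40) ÷ lead(D) = −9x⁷ ÷ 3x = −3x⁶. Subtract (−3x⁶)·D = −9x⁷ − 15x⁶. Remainder: 21x⁶ + 11x⁵ − 52x⁴ − 38x³ − 39x² + 9x + 40.
Step 2: lead(21x⁶ + 11x⁵ − 52x⁴ − 38x³ − 39x² + 9x + 40) ÷ lead(D) = 21x⁶ ÷ 3x = 7x⁵. Subtract (7x⁵)·D = 21x⁶ + 35x⁵. Remainder: −24x⁵ − 52x⁴ − 38x³ − 39x² + 9x + 40.
Step 3: lead(−24x⁵ − 52x⁴ − 38x³ − 39x² + 9x + 40) ÷ lead(D) = −24x⁵ ÷ 3x = −8x⁴. Subtract (−8x⁴)·D = −24x⁵ − 40x⁴. Remainder: −12x⁴ − 38x³ − 39x² + 9x + 40.
Step 4: lead(−12x⁴ − 38x³ − 39x² + 9x + 40) ÷ lead(D) = −12x⁴ ÷ 3x = −4x³. Subtract (−4x³)·D = −12x⁴ − 20x³. Remainder: −18x³ − 39x² + 9x + 40.
Step 5: lead(−18x³ − 39x² + 9x + 40) ÷ lead(D) = −18x³ ÷ 3x = −6x². Subtract (−6x²)·D = −18x³ − 30x². Remainder: −9x² + 9x + 40.
Step 6: lead(−9x² + 9x + 40) ÷ lead(D) = −9x² ÷ 3x = −3x. Subtract (−3x)·D = −9x² − 15x. Remainder: 24x + 40.
Step 7: lead(24x + 40) ÷ lead(D) = 24x ÷ 3x = 8. Subtract (8)·D = 24x + 40. Remainder: 0.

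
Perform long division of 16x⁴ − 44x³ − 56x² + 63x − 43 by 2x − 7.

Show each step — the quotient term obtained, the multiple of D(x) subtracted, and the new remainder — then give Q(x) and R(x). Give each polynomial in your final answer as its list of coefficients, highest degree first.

Q = [8, 6, -7, 7]; R = [6]

Step 1: lead(16x⁴ − 44x³ − 56x² + 63x − 43) ÷ lead(D) = 16x⁴ ÷ 2x = 8x³. Subtract (8x³)·D = 16x⁴ − 56x³. Remainder: 12x³ − 56x² + 63x − 43.
Step 2: lead(12x³ − 56x² + 63x − 43) ÷ lead(D) = 12x³ ÷ 2x = 6x². Subtract (6x²)·D = 12x³ − 42x². Remainder: −14x² + 63x − 43.
Step 3: lead(−14x² + 63x − 43) ÷ lead(D) = −14x² ÷ 2x = −7x. Subtract (−7x)·D = −14x² + 49x. Remainder: 14x − 43.
Step 4: lead(14x − 43) ÷ lead(D) = 14x ÷ 2x = 7. Subtract (7)·D = 14x − 49. Remainder: 6.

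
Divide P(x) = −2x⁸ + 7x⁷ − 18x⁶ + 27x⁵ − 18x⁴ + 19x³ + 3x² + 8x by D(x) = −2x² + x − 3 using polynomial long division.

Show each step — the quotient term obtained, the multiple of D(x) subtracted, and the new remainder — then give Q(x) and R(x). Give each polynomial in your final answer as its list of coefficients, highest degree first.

Q = [1, -3, 6, -6, -3, -2, 2]; R = [6]

Step 1: lead(−2x⁸ + 7x⁷ − 18x⁶ + 27x⁵ − 18x⁴ + 19x³ + 3x² + 8x) ÷ lead(D) = −2x⁸ ÷ −2x² = x⁶. Subtract (x⁶)·D = −2x⁸ + x⁷ − 3x⁶. Remainder: 6x⁷ − 15x⁶ + 27x⁵ − 18x⁴ + 19x³ + 3x² + 8x.
Step 2: lead(6x⁷ − 15x⁶ + 27x⁵ − 18x⁴ + 19x³ + 3x² + 8x) ÷ lead(D) = 6x⁷ ÷ −2x² = −3x⁵. Subtract (−3x⁵)·D = 6x⁷ − 3x⁶ + 9x⁵. Remainder: −12x⁶ + 18x⁵ − 18x⁴ + 19x³ + 3x² + 8x.
Step 3: lead(−12x⁶ + 18x⁵ − 18x⁴ + 19x³ + 3x² + 8x) ÷ lead(D) = −12x⁶ ÷ −2x² = 6x⁴. Subtract (6x⁴)·D = −12x⁶ + 6x⁵ − 18x⁴. Remainder: 12x⁵ + 19x³ + 3x² + 8x.
Step 4: lead(12x⁵ + 19x³ + 3x² + 8x) ÷ lead(D) = 12x⁵ ÷ −2x² = −6x³. Subtract (−6x³)·D = 12x⁵ − 6x⁴ + 18x³. Remainder: 6x⁴ + x³ + 3x² + 8x.
Step 5: lead(6x⁴ + x³ + 3x² + 8x) ÷ lead(D) = 6x⁴ ÷ −2x² = −3x². Subtract (−3x²)·D = 6x⁴ − 3x³ + 9x². Remainder: 4x³ − 6x² + 8x.
Step 6: lead(4x³ − 6x² + 8x) ÷ lead(D) = 4x³ ÷ −2x² = −2x. Subtract (−2x)·D = 4x³ − 2x² + 6x. Remainder: −4x² + 2x.
Step 7: lead(−4x² + 2x) ÷ lead(D) = −4x² ÷ −2x² = 2. Subtract (2)·D = −4x² + 2x − 6. Remainder: 6.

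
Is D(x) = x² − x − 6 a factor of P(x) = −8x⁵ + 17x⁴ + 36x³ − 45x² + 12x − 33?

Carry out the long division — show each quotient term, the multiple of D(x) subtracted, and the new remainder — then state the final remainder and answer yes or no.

R(x) = 3, so D(x) is not a factor of P(x). no

Step 1: lead(−8x⁵ + 17x⁴ + 36x³ − 45x² + 12x − 33) ÷ lead(D) = −8x⁵ ÷ x² = −8x³. Subtract (−8x³)·D = −8x⁵ + 8x⁴ + 48x³. Remainder: 9x⁴ − 12x³ − 45x² + 12x − 33.
Step 2: lead(9x⁴ − 12x³ − 45x² + 12x − 33) ÷ lead(D) = 9x⁴ ÷ x² = 9x². Subtract (9x²)·D = 9x⁴ − 9x³ − 54x². Remainder: −3x³ + 9x² + 12x − 33.
Step 3: lead(−3x³ + 9x² + 12x − 33) ÷ lead(D) = −3x³ ÷ x² = −3x. Subtract (−3x)·D = −3x³ + 3x² + 18x. Remainder: 6x² − 6x − 33.
Step 4: lead(6x² − 6x − 33) ÷ lead(D) = 6x² ÷ x² = 6. Subtract (6)·D = 6x² − 6x − 36. Remainder: 3.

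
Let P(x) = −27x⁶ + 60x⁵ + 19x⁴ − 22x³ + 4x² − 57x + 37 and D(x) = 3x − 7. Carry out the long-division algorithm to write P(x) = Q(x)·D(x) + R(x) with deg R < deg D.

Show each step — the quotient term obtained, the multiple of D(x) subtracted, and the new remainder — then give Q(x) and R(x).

Step 1: lead(−27x⁶ + 60x⁵ + 19x⁴ − 22x³ + 4x² − 57x + 37) ÷ lead(D) = −27x⁶ ÷ 3x = −9x⁵. Subtract (−9x⁵)·D = −27x⁶ + 63x⁵. Remainder: −3x⁵ + 19x⁴ − 22x³ + 4x² − 57x + 37.
Step 2: lead(−3x⁵ + 19x⁴ − 22x³ + 4x² − 57x + 37) ÷ lead(D) = −3x⁵ ÷ 3x = −x⁴. Subtract (−x⁴)·D = −3x⁵ + 7x⁴. Remainder: 12x⁴ − 22x³ + 4x² − 57x + 37.
Step 3: lead(12x⁴ − 22x³ + 4x² − 57x + 37) ÷ lead(D) = 12x⁴ ÷ 3x = 4x³. Subtract (4x³)·D = 12x⁴ − 28x³. Remainder: 6x³ + 4x² − 57x + 37.
Step 4: lead(6x³ + 4x² − 57x + 37) ÷ lead(D) = 6x³ ÷ 3x = 2x². Subtract (2x²)·D = 6x³ − 14x². Remainder: 18x² − 57x + 37.
Step 5: lead(18x² − 57x + 37) ÷ lead(D) = 18x² ÷ 3x = 6x. Subtract (6x)·D = 18x² − 42x. Remainder: −15x + 37.
Step 6: lead(−15x + 37) ÷ lead(D) = −15x ÷ 3x = −5. Subtract (−5)·D = −15x + 35. Remainder: 2.

Q(x) = −9x⁵ − x⁴ + 4x³ + 2x² + 6x − 5; R(x) = 2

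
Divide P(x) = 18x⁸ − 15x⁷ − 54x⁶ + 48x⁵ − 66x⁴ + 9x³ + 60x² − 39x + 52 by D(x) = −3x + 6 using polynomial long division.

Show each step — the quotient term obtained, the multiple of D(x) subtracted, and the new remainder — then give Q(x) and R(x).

Q(x) = −6x⁷ − 7x⁶ + 4x⁵ − 8x⁴ + 6x³ + 9x² − 2x + 9; R(x) = −2

Step 1: lead(18x⁸ − 15x⁷ − 54x⁶ + 48x⁵ − 66x⁴ + 9x³ + 60x² − 39x + 52) ÷ lead(D) = 18x⁸ ÷ −3x = −6x⁷. Subtract (−6x⁷)·D = 18x⁸ − 36x⁷. Remainder: 21x⁷ − 54x⁶ + 48x⁵ − 66x⁴ + 9x³ + 60x² − 39x + 52.
Step 2: lead(21x⁷ − 54x⁶ + 48x⁵ − 66x⁴ + 9x³ + 60x² − 39x + 52) ÷ lead(D) = 21x⁷ ÷ −3x = −7x⁶. Subtract (−7x⁶)·D = 21x⁷ − 42x⁶. Remainder: −12x⁶ + 48x⁵ − 66x⁴ + 9x³ + 60x² − 39x + 52.
Step 3: lead(−12x⁶ + 48x⁵ − 66x⁴ + 9x³ + 60x² − 39x + 52) ÷ lead(D) = −12x⁶ ÷ −3x = 4x⁵. Subtract (4x⁵)·D = −12x⁶ + 24x⁵. Remainder: 24x⁵ − 66x⁴ + 9x³ + 60x² − 39x + 52.
Step 4: lead(24x⁵ − 66x⁴ + 9x³ + 60x² − 39x + 52) ÷ lead(D) = 24x⁵ ÷ −3x = −8x⁴. Subtract (−8x⁴)·D = 24x⁵ − 48x⁴. Remainder: −18x⁴ + 9x³ + 60x² − 39x + 52.
Step 5: lead(−18x⁴ + 9x³ + 60x² − 39x + 52) ÷ lead(D) = −18x⁴ ÷ −3x = 6x³. Subtract (6x³)·D = −18x⁴ + 36x³. Remainder: −27x³ + 60x² − 39x + 52.
Step 6: lead(−27x³ + 60x² − 39x + 52) ÷ lead(D) = −27x³ ÷ −3x = 9x². Subtract (9x²)·D = −27x³ + 54x². Remainder: 6x² − 39x + 52.
Step 7: lead(6x² − 39x + 52) ÷ lead(D) = 6x² ÷ −3x = −2x. Subtract (−2x)·D = 6x² − 12x. Remainder: −27x + 52.
Step 8: lead(−27x + 52) ÷ lead(D) = −27x ÷ −3x = 9. Subtract (9)·D = −27x + 54. Remainder: −2.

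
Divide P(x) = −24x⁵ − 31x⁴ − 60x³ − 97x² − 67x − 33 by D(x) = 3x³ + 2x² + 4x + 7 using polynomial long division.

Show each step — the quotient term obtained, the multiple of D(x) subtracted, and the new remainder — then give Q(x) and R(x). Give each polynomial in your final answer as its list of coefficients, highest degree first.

Step 1: lead(−24x⁵ − 31x⁴ − 60x³ − 97x² − 67x − 33) ÷ lead(D) = −24x⁵ ÷ 3x³ = −8x². Subtract (−8x²)·D = −24x⁵ − 16x⁴ − 32x³ − 56x². Remainder: −15x⁴ − 28x³ − 41x² − 67x − 33.
Step 2: lead(−15x⁴ − 28x³ − 41x² − 67x − 33) ÷ lead(D) = −15x⁴ ÷ 3x³ = −5x. Subtract (−5x)·D = −15x⁴ − 10x³ − 20x² − 35x. Remainder: −18x³ − 21x² − 32x − 33.
Step 3: lead(−18x³ − 21x² − 32x − 33) ÷ lead(D) = −18x³ ÷ 3x³ = −6. Subtract (−6)·D = −18x³ − 12x² − 24x − 42. Remainder: −9x² − 8x + 9.

Q = [-8, -5, -6]; R = [-9, -8, 9]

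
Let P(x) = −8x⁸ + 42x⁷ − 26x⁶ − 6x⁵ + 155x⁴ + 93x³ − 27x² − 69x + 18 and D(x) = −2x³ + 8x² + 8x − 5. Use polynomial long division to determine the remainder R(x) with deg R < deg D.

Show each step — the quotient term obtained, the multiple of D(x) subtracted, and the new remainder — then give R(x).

R(x) = 2x² + 6x − 7

Step 1: lead(−8x⁸ + 42x⁷ − 26x⁶ − 6x⁵ + 155x⁴ + 93x³ − 27x² − 69x + 18) ÷ lead(D) = −8x⁸ ÷ −2x³ = 4x⁵. Subtract (4x⁵)·D = −8x⁸ + 32x⁷ + 32x⁶ − 20x⁵. Remainder: 10x⁷ − 58x⁶ + 14x⁵ + 155x⁴ + 93x³ − 27x² − 69x + 18.
Step 2: lead(10x⁷ − 58x⁶ + 14x⁵ + 155x⁴ + 93x³ − 27x² − 69x + 18) ÷ lead(D) = 10x⁷ ÷ −2x³ = −5x⁴. Subtract (−5x⁴)·D = 10x⁷ − 40x⁶ − 40x⁵ + 25x⁴. Remainder: −18x⁶ + 54x⁵ + 130x⁴ + 93x³ − 27x² − 69x + 18.
Step 3: lead(−18x⁶ + 54x⁵ + 130x⁴ + 93x³ − 27x² − 69x + 18) ÷ lead(D) = −18x⁶ ÷ −2x³ = 9x³. Subtract (9x³)·D = −18x⁶ + 72x⁵ + 72x⁴ − 45x³. Remainder: −18x⁵ + 58x⁴ + 138x³ − 27x² − 69x + 18.
Step 4: lead(−18x⁵ + 58x⁴ + 138x³ − 27x² − 69x + 18) ÷ lead(D) = −18x⁵ ÷ −2x³ = 9x². Subtract (9x²)·D = −18x⁵ + 72x⁴ + 72x³ − 45x². Remainder: −14x⁴ + 66x³ + 18x² − 69x + 18.
Step 5: lead(−14x⁴ + 66x³ + 18x² − 69x + 18) ÷ lead(D) = −14x⁴ ÷ −2x³ = 7x. Subtract (7x)·D = −14x⁴ + 56x³ + 56x² − 35x. Remainder: 10x³ − 38x² − 34x + 18.
Step 6: lead(10x³ − 38x² − 34x + 18) ÷ lead(D) = 10x³ ÷ −2x³ = −5. Subtract (−5)·D = 10x³ − 40x² − 40x + 25. Remainder: 2x² + 6x − 7.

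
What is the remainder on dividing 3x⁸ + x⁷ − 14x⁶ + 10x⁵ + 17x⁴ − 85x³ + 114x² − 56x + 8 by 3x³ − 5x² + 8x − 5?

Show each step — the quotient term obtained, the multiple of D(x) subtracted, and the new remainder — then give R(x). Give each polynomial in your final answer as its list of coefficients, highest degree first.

R = [8, -7]

Step 1: lead(3x⁸ + x⁷ − 14x⁶ + 10x⁵ + 17x⁴ − 85x³ + 114x² − 56x + 8) ÷ lead(D) = 3x⁸ ÷ 3x³ = x⁵. Subtract (x⁵)·D = 3x⁸ − 5x⁷ + 8x⁶ − 5x⁵. Remainder: 6x⁷ − 22x⁶ + 15x⁵ + 17x⁴ − 85x³ + 114x² − 56x + 8.
Step 2: lead(6x⁷ − 22x⁶ + 15x⁵ + 17x⁴ − 85x³ + 114x² − 56x + 8) ÷ lead(D) = 6x⁷ ÷ 3x³ = 2x⁴. Subtract (2x⁴)·D = 6x⁷ − 10x⁶ + 16x⁵ − 10x⁴. Remainder: −12x⁶ − x⁵ + 27x⁴ − 85x³ + 114x² − 56x + 8.
Step 3: lead(−12x⁶ − x⁵ + 27x⁴ − 85x³ + 114x² − 56x + 8) ÷ lead(D) = −12x⁶ ÷ 3x³ = −4x³. Subtract (−4x³)·D = −12x⁶ + 20x⁵ − 32x⁴ + 20x³. Remainder: −21x⁵ + 59x⁴ − 105x³ + 114x² − 56x + 8.
Step 4: lead(−21x⁵ + 59x⁴ − 105x³ + 114x² − 56x + 8) ÷ lead(D) = −21x⁵ ÷ 3x³ = −7x². Subtract (−7x²)·D = −21x⁵ + 35x⁴ − 56x³ + 35x². Remainder: 24x⁴ − 49x³ + 79x² − 56x + 8.
Step 5: lead(24x⁴ − 49x³ + 79x² − 56x + 8) ÷ lead(D) = 24x⁴ ÷ 3x³ = 8x. Subtract (8x)·D = 24x⁴ − 40x³ + 64x² − 40x. Remainder: −9x³ + 15x² − 16x + 8.
Step 6: lead(−9x³ + 15x² − 16x + 8) ÷ lead(D) = −9x³ ÷ 3x³ = −3. Subtract (−3)·D = −9x³ + 15x² − 24x + 15. Remainder: 8x − 7.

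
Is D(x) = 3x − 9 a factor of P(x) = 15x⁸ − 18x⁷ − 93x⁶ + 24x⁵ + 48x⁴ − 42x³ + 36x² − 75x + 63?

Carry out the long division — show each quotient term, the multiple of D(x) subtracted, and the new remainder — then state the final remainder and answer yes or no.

R(x) = 0, so D(x) is a factor of P(x). yes

Step 1: lead(15x⁸ − 18x⁷ − 93x⁶ + 24x⁵ + 48x⁴ − 42x³ + 36x² − 75x + 63) ÷ lead(D) = 15x⁸ ÷ 3x = 5x⁷. Subtract (5x⁷)·D = 15x⁸ − 45x⁷. Remainder: 27x⁷ − 93x⁶ + 24x⁵ + 48x⁴ − 42x³ + 36x² − 75x + 63.
Step 2: lead(27x⁷ − 93x⁶ + 24x⁵ + 48x⁴ − 42x³ + 36x² − 75x + 63) ÷ lead(D) = 27x⁷ ÷ 3x = 9x⁶. Subtract (9x⁶)·D = 27x⁷ − 81x⁶. Remainder: −12x⁶ + 24x⁵ + 48x⁴ − 42x³ + 36x² − 75x + 63.
Step 3: lead(−12x⁶ + 24x⁵ + 48x⁴ − 42x³ + 36x² − 75x + 63) ÷ lead(D) = −12x⁶ ÷ 3x = −4x⁵. Subtract (−4x⁵)·D = −12x⁶ + 36x⁵. Remainder: −12x⁵ + 48x⁴ − 42x³ + 36x² − 75x + 63.
Step 4: lead(−12x⁵ + 48x⁴ − 42x³ + 36x² − 75x + 63) ÷ lead(D) = −12x⁵ ÷ 3x = −4x⁴. Subtract (−4x⁴)·D = −12x⁵ + 36x⁴. Remainder: 12x⁴ − 42x³ + 36x² − 75x + 63.
Step 5: lead(12x⁴ − 42x³ + 36x² − 75x + 63) ÷ lead(D) = 12x⁴ ÷ 3x = 4x³. Subtract (4x³)·D = 12x⁴ − 36x³. Remainder: −6x³ + 36x² − 75x + 63.
Step 6: lead(−6x³ + 36x² − 75x + 63) ÷ lead(D) = −6x³ ÷ 3x = −2x². Subtract (−2x²)·D = −6x³ + 18x². Remainder: 18x² − 75x + 63.
Step 7: lead(18x² − 75x + 63) ÷ lead(D) = 18x² ÷ 3x = 6x. Subtract (6x)·D = 18x² − 54x. Remainder: −21x + 63.
Step 8: lead(−21x + 63) ÷ lead(D) = −21x ÷ 3x = −7. Subtract (−7)·D = −21x + 63. Remainder: 0.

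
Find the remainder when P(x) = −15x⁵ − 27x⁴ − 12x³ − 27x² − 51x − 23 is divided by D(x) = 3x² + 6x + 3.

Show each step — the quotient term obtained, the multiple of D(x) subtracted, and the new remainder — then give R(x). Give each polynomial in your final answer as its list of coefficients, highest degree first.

R = [1]

Step 1: lead(−15x⁵ − 27x⁴ − 12x³ − 27x² − 51x − 23) ÷ lead(D) = −15x⁵ ÷ 3x² = −5x³. Subtract (−5x³)·D = −15x⁵ − 30x⁴ − 15x³. Remainder: 3x⁴ + 3x³ − 27x² − 51x − 23.
Step 2: lead(3x⁴ + 3x³ − 27x² − 51x − 23) ÷ lead(D) = 3x⁴ ÷ 3x² = x². Subtract (x²)·D = 3x⁴ + 6x³ + 3x². Remainder: −3x³ − 30x² − 51x − 23.
Step 3: lead(−3x³ − 30x² − 51x − 23) ÷ lead(D) = −3x³ ÷ 3x² = −x. Subtract (−x)·D = −3x³ − 6x² − 3x. Remainder: −24x² − 48x − 23.
Step 4: lead(−24x² − 48x − 23) ÷ lead(D) = −24x² ÷ 3x² = −8. Subtract (−8)·D = −24x² − 48x − 24. Remainder: 1.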